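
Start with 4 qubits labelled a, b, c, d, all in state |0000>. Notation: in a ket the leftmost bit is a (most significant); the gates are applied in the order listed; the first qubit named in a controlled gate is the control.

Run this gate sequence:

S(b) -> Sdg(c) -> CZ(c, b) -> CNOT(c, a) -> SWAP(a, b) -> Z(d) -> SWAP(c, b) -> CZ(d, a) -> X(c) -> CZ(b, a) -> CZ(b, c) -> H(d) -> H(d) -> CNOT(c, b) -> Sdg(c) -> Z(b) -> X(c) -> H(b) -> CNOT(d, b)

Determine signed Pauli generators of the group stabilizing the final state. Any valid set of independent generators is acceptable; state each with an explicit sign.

The stabilizer group can be generated by -IXII, +ZIII, +IIZI, +IIIZ, among other valid generating sets. Key observation: gates 12-13 undo each other exactly, leaving only the rest of the circuit to track.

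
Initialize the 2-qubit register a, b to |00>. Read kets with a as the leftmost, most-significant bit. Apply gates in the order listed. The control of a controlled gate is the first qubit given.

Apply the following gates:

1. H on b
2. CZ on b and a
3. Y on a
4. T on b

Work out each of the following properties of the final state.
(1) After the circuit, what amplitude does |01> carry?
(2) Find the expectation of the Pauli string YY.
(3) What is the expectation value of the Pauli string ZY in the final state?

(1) The final state's coefficient on |01> equals 0.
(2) In the final state, YY has expectation 0.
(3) The observable ZY averages to -sqrt(2)/2.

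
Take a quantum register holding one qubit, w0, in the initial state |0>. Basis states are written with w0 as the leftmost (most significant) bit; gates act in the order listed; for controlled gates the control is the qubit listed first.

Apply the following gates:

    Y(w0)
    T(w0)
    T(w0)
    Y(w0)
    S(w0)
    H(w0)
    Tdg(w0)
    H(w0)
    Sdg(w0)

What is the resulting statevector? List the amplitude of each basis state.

After the circuit, the state carries amplitude exp(I*pi/4)/2 + I/2 on |0>, 1/2 + exp(3*I*pi/4)/2 on |1>.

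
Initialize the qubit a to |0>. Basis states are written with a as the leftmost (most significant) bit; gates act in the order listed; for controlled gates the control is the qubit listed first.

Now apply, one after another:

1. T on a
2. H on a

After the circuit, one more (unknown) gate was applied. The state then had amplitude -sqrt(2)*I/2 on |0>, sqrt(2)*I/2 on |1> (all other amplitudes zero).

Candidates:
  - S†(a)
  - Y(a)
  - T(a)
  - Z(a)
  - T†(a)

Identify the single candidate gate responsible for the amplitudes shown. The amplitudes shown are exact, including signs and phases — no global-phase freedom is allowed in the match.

It was Y(a) that produced the state shown.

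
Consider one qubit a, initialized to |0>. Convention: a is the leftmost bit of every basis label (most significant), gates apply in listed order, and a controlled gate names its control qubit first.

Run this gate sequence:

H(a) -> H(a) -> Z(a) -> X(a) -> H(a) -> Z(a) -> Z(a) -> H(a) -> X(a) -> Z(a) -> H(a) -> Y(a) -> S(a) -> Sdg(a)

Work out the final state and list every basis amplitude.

After the circuit, the state carries amplitude -sqrt(2)*I/2 on |0>, sqrt(2)*I/2 on |1>. Key observation: gates 4-9 undo each other exactly, leaving only the rest of the circuit to track.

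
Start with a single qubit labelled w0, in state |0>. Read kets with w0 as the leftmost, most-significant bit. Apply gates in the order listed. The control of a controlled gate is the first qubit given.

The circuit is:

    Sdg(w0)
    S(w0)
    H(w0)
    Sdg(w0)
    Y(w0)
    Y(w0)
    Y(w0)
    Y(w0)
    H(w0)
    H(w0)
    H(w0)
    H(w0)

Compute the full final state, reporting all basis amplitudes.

The resulting statevector has amplitude sqrt(2)/2 on |0>, -sqrt(2)*I/2 on |1>.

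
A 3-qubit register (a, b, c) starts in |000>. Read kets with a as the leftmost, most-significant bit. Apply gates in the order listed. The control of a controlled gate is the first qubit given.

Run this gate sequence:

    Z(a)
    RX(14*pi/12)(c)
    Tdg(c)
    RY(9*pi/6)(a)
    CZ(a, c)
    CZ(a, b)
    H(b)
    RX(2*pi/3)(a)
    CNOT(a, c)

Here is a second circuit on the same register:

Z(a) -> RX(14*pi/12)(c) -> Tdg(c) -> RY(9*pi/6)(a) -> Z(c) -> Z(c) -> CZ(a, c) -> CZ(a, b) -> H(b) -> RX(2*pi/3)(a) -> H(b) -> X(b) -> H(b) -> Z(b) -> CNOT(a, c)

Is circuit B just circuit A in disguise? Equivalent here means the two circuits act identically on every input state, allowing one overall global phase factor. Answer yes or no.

Yes: on every input state the two circuits agree up to one overall phase factor.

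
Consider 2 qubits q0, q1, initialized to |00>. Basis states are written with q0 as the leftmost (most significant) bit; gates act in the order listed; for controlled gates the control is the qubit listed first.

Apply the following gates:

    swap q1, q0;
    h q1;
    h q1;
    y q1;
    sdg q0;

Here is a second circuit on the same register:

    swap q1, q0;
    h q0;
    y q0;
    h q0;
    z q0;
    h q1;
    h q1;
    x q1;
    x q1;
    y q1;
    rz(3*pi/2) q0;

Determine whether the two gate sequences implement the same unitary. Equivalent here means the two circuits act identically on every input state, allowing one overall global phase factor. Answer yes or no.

No: there is an input state on which the two circuits produce genuinely different outputs (not merely differing by a phase).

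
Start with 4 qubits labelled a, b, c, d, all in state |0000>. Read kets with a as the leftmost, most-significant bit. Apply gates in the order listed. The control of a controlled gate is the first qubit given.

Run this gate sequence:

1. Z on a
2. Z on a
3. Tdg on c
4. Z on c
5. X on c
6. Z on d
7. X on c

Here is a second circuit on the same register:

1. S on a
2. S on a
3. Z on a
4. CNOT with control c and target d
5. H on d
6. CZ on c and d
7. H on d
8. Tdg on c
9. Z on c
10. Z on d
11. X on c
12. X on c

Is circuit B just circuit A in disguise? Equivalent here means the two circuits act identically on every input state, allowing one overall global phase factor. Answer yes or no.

Yes: on every input state the two circuits agree up to one overall phase factor.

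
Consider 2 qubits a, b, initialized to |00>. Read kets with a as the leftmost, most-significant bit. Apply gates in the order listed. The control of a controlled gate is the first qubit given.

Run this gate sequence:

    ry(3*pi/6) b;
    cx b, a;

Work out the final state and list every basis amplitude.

The final amplitudes are sqrt(2)/2 on |00>, 0 on |01>, 0 on |10>, sqrt(2)/2 on |11>.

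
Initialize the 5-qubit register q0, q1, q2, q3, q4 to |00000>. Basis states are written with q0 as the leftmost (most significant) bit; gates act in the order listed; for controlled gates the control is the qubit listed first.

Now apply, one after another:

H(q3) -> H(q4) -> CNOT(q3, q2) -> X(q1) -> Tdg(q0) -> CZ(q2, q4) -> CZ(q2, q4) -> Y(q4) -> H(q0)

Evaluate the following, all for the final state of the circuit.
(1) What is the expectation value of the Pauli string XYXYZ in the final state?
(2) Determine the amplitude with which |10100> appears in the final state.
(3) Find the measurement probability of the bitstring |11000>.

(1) The observable XYXYZ averages to 0.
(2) The final state's coefficient on |10100> equals 0.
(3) Outcome |11000> occurs with probability 1/8.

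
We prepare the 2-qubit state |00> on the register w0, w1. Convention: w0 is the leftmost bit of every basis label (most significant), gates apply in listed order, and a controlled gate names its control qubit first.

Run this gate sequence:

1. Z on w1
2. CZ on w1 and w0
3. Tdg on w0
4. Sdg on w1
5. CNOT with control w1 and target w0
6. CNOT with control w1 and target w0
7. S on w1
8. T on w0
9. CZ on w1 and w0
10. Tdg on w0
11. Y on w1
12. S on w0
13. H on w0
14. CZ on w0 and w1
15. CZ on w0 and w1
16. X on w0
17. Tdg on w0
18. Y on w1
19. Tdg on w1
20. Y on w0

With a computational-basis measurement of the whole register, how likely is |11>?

A full measurement returns |11> with probability 0. Key observation: the block from step 2 through step 9 cancels to the identity and can be dropped.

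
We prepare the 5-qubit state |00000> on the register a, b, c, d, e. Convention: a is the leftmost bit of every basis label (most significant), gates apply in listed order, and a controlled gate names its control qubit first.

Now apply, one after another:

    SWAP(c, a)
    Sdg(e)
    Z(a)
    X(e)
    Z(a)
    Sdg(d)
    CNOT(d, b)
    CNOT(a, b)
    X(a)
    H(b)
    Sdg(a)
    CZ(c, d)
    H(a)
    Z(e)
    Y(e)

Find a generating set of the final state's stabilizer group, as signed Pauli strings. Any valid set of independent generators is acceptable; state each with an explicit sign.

One valid set of independent stabilizer generators is -XIIII, +IXIII, +IIZII, +IIIZI, +IIIIZ (any independent generating set of the same group is equally correct).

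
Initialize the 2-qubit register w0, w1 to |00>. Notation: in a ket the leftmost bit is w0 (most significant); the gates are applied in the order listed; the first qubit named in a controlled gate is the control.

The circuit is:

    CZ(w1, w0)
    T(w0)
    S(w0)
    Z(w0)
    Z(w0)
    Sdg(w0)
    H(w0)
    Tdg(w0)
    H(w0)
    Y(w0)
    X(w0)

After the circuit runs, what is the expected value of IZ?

The expectation value of IZ is 1. Key observation: the block from step 3 through step 6 cancels to the identity and can be dropped.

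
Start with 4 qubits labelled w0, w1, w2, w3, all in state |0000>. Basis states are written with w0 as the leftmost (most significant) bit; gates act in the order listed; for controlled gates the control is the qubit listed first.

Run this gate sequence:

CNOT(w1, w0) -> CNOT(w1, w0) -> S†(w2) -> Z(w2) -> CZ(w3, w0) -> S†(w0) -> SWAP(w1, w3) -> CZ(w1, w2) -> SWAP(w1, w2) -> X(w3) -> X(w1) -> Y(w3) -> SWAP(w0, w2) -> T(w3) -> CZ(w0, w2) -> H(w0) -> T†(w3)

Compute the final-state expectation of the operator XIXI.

The expectation value of XIXI is 0. Key observation: gates 1-2 undo each other exactly, leaving only the rest of the circuit to track.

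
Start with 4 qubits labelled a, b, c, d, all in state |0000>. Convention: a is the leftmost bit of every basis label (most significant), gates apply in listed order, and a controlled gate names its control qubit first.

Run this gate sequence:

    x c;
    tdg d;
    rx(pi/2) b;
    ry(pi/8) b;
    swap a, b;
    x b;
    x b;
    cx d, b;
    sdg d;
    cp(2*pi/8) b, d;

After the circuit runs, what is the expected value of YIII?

The expectation value of YIII is -1.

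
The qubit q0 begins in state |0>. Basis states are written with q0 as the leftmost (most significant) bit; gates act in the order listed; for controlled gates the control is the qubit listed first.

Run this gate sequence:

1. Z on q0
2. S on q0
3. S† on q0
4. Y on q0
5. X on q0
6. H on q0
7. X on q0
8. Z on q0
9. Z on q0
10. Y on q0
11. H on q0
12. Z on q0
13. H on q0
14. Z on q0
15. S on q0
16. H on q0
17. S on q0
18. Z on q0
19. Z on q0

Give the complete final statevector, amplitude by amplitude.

The resulting statevector has amplitude -1/2 - I/2 on |0>, -1/2 - I/2 on |1>.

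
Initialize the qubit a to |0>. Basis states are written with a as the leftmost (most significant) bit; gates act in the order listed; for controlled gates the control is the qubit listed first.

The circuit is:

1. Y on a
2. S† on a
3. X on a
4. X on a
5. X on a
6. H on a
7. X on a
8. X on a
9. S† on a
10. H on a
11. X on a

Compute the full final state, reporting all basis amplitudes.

The final amplitudes are 1/2 + I/2 on |0>, 1/2 - I/2 on |1>.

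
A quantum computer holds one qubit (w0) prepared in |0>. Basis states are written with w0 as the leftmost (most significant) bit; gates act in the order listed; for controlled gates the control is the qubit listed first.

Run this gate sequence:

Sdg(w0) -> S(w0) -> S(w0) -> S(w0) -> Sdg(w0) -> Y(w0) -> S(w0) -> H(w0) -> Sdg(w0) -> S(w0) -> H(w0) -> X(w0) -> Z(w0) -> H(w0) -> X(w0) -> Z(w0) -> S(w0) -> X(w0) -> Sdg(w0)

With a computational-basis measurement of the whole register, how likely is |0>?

A full measurement returns |0> with probability 1/2.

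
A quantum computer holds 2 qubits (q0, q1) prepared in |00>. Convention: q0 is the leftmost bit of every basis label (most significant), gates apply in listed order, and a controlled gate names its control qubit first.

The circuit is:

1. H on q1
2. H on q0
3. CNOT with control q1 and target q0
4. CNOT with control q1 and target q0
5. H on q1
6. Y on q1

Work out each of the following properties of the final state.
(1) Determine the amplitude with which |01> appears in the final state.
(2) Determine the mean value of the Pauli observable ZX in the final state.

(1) The final state's coefficient on |01> equals sqrt(2)*I/2. Key observation: steps 3-4 multiply out to the identity, so the circuit reduces to the remaining gates.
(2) In the final state, ZX has expectation 0.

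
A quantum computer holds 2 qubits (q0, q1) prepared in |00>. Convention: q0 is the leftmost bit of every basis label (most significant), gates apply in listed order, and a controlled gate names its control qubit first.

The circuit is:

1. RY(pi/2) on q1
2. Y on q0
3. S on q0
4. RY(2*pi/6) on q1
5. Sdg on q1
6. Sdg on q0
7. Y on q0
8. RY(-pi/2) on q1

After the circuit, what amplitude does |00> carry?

|00> carries amplitude (1 - I)*(sqrt(3) - I)/4 in the final state.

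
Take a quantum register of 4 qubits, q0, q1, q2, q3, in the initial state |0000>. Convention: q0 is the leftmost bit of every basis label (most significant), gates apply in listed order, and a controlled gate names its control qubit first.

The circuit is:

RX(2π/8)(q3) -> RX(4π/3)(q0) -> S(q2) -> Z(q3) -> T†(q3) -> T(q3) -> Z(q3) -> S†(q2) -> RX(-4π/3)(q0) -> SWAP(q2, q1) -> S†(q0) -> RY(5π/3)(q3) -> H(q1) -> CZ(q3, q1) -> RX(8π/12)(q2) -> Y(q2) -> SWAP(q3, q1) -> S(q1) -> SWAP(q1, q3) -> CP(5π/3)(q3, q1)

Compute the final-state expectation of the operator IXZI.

In the final state, IXZI has expectation 1/8 + 3*sqrt(2)/32. Key observation: steps 2-9 multiply out to the identity, so the circuit reduces to the remaining gates.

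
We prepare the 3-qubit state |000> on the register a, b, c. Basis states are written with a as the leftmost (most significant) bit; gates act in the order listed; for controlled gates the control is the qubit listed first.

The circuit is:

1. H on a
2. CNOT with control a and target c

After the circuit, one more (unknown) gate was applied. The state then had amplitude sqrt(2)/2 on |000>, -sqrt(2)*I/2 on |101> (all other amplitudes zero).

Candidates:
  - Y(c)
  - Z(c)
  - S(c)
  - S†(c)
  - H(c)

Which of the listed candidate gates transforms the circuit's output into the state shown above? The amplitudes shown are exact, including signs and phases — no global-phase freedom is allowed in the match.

It was S†(c) that produced the state shown.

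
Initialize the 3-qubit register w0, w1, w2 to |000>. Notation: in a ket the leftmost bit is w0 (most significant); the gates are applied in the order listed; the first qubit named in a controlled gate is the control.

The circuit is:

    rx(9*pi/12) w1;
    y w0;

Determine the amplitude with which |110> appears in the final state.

The final state's coefficient on |110> equals sqrt(sqrt(2) + 2)/2.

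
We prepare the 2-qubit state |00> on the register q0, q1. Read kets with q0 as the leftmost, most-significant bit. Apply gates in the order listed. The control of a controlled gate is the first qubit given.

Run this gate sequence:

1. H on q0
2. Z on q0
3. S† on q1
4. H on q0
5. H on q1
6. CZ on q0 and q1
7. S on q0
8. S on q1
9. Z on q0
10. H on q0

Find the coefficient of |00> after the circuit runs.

The amplitude on |00> is -I/2.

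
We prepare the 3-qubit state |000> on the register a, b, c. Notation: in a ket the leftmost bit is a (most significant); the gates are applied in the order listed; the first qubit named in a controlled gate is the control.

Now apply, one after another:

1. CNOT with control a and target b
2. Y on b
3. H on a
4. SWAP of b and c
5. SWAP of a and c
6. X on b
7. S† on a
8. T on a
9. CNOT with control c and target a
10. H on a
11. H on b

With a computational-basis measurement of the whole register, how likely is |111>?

A full measurement returns |111> with probability 1/8.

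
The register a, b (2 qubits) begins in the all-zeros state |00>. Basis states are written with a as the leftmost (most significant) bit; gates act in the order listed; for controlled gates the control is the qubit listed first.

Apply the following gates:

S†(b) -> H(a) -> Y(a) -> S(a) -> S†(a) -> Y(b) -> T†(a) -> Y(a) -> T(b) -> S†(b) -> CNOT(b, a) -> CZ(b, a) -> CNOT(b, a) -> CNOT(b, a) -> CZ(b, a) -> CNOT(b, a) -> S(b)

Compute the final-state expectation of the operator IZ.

In the final state, IZ has expectation -1.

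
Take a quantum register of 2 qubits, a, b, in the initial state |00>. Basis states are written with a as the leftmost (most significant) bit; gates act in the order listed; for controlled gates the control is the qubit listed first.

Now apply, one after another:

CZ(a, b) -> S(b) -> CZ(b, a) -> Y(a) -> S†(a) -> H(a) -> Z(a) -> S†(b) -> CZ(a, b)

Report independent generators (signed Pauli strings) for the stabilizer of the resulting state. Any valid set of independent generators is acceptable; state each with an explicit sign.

The stabilizer group can be generated by +XI, +IZ, among other valid generating sets.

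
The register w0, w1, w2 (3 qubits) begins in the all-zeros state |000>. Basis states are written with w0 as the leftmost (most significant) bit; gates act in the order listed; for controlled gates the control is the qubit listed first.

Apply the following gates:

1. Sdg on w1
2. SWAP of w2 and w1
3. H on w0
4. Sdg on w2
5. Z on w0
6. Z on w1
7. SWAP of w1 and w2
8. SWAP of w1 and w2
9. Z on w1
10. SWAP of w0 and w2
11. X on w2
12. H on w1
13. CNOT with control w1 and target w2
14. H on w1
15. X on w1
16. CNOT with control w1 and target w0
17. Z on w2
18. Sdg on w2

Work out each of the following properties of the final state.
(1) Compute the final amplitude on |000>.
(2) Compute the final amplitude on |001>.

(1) |000> carries amplitude -sqrt(2)/2 in the final state.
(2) The final state's coefficient on |001> equals sqrt(2)*I/2.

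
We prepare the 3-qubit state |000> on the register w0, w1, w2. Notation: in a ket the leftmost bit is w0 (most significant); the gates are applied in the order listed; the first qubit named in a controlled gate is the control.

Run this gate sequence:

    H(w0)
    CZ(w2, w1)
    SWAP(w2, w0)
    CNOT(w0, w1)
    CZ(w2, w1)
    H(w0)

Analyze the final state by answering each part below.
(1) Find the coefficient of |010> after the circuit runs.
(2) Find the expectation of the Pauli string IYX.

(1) The final state's coefficient on |010> equals 0.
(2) In the final state, IYX has expectation 0.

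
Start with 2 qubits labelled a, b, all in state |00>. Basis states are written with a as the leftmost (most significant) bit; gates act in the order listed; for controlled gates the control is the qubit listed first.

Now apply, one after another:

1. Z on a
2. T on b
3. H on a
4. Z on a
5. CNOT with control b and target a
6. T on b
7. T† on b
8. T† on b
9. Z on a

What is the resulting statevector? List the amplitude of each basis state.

After the circuit, the state carries amplitude sqrt(2)/2 on |00>, 0 on |01>, sqrt(2)/2 on |10>, 0 on |11>.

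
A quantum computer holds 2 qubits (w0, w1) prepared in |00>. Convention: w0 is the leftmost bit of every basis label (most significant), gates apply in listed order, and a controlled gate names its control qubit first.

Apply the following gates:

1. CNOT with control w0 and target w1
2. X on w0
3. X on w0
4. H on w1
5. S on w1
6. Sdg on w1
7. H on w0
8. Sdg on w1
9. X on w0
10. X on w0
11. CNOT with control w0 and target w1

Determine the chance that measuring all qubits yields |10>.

Outcome |10> occurs with probability 1/4.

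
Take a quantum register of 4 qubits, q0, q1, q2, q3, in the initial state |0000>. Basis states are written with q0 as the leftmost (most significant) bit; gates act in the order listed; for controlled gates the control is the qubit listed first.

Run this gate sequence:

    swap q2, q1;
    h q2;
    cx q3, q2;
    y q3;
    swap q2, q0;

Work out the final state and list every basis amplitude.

The resulting statevector has amplitude sqrt(2)*I/2 on |0001>, sqrt(2)*I/2 on |1001>, and 0 on every other basis state.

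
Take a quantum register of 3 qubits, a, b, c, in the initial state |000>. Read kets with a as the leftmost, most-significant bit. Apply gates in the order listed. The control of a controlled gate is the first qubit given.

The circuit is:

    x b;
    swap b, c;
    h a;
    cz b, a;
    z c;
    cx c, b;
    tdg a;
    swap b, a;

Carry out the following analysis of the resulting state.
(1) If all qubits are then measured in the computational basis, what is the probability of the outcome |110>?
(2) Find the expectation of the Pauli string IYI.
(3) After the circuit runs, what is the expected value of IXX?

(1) The probability of measuring |110> is 0.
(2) The observable IYI averages to -sqrt(2)/2.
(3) The expectation value of IXX is 0.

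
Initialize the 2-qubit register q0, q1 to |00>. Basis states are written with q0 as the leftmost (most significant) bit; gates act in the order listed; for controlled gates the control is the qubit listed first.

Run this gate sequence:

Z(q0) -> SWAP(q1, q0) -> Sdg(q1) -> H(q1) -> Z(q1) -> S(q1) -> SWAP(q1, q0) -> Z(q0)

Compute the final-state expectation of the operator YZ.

The observable YZ averages to 1.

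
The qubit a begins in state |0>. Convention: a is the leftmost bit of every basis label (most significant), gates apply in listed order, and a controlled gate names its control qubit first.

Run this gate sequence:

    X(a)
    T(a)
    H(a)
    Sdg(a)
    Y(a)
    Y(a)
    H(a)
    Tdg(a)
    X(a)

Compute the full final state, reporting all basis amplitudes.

The final amplitudes are 1/2 - I/2 on |0>, (1 + I)*exp(I*pi/4)/2 on |1>.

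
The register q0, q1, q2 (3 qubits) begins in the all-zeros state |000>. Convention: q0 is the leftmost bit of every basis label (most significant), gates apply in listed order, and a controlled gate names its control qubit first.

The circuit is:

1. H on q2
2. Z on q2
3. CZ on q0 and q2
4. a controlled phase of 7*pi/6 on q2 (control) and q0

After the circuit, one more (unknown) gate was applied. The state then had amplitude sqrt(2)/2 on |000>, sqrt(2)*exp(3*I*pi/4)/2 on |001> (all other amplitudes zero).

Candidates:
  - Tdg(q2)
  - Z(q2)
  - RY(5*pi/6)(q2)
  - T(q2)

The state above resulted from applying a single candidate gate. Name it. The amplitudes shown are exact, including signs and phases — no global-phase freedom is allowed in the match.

The applied gate was Tdg(q2).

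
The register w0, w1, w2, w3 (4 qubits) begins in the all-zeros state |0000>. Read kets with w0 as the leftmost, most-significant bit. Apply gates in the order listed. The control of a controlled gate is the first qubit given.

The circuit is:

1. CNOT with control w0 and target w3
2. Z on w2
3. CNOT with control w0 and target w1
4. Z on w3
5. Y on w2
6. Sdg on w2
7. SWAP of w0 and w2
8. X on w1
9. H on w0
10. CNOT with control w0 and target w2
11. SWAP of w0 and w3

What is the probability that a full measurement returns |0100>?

Outcome |0100> occurs with probability 1/2.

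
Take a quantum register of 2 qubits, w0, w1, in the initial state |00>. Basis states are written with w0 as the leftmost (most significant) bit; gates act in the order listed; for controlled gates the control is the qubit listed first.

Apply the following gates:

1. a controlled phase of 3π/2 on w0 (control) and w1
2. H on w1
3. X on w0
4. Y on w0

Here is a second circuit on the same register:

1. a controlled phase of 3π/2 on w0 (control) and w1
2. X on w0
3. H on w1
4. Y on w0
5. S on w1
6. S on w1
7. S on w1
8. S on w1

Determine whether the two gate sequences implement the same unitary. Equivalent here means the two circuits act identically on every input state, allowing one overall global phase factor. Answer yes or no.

Yes: on every input state the two circuits agree up to one overall phase factor.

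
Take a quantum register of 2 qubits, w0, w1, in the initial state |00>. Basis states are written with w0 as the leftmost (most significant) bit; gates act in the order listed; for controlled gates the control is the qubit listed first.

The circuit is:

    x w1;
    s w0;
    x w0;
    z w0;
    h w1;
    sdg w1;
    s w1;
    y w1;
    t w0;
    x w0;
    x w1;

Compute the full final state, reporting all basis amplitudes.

After the circuit, the state carries amplitude -sqrt(2)*exp(3*I*pi/4)/2 on |00>, -sqrt(2)*exp(3*I*pi/4)/2 on |01>, 0 on |10>, 0 on |11>.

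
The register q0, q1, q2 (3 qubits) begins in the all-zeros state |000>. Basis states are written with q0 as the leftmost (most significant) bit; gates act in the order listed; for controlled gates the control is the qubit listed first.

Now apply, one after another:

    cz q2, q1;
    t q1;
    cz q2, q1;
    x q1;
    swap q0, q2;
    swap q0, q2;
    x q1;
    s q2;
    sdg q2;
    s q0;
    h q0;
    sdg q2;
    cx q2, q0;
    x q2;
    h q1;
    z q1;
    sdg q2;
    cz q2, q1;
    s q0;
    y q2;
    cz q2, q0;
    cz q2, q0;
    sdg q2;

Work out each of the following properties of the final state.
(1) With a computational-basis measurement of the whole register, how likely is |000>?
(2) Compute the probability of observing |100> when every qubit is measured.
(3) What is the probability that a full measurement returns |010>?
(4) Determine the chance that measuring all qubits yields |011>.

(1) Outcome |000> occurs with probability 1/4. Key observation: the block from step 4 through step 7 cancels to the identity and can be dropped.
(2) A full measurement returns |100> with probability 1/4.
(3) The probability of measuring |010> is 1/4.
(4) A full measurement returns |011> with probability 0.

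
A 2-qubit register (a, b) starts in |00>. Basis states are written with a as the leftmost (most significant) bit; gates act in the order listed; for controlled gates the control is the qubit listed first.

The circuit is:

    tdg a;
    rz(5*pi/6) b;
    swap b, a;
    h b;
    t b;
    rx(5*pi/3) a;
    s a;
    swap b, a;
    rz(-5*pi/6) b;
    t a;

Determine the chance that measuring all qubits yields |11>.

A full measurement returns |11> with probability 1/8.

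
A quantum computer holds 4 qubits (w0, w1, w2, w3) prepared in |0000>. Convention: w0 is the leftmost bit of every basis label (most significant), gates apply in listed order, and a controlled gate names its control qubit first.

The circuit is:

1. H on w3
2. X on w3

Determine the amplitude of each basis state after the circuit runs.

The final amplitudes are sqrt(2)/2 on |0000>, sqrt(2)/2 on |0001>, and 0 on every other basis state.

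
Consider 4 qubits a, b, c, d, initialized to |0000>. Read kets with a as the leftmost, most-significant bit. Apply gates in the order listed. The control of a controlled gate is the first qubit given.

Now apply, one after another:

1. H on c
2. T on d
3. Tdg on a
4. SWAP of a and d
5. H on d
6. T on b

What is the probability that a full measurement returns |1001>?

A full measurement returns |1001> with probability 0.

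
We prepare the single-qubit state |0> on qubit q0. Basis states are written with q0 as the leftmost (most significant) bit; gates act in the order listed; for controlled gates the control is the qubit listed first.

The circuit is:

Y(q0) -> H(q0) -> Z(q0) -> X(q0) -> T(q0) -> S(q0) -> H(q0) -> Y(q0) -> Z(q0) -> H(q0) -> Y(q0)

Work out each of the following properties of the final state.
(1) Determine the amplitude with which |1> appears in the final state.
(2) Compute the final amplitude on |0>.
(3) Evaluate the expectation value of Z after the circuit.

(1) The amplitude on |1> is sqrt(2)*I/2.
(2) The amplitude on |0> is -sqrt(2)*exp(I*pi/4)/2.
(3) In the final state, Z has expectation 0.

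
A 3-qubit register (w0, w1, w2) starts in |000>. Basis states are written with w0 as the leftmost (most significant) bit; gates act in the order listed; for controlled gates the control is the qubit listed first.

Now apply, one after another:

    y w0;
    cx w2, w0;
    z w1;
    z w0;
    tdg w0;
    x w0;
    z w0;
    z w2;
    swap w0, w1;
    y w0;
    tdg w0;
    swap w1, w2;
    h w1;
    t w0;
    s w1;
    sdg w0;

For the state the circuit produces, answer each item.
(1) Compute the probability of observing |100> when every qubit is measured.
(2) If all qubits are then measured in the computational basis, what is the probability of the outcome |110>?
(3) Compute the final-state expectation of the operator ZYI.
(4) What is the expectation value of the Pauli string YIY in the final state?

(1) A full measurement returns |100> with probability 1/2.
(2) Outcome |110> occurs with probability 1/2.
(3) The observable ZYI averages to -1.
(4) The expectation value of YIY is 0.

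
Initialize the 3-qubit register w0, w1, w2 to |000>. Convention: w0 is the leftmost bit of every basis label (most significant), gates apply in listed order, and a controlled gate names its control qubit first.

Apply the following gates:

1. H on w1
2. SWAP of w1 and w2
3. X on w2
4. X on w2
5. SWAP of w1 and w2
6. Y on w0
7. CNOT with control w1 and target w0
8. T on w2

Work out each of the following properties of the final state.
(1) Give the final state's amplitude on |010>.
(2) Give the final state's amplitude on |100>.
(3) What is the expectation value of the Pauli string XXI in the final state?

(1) |010> carries amplitude sqrt(2)*I/2 in the final state.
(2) The amplitude on |100> is sqrt(2)*I/2.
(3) The expectation value of XXI is 1.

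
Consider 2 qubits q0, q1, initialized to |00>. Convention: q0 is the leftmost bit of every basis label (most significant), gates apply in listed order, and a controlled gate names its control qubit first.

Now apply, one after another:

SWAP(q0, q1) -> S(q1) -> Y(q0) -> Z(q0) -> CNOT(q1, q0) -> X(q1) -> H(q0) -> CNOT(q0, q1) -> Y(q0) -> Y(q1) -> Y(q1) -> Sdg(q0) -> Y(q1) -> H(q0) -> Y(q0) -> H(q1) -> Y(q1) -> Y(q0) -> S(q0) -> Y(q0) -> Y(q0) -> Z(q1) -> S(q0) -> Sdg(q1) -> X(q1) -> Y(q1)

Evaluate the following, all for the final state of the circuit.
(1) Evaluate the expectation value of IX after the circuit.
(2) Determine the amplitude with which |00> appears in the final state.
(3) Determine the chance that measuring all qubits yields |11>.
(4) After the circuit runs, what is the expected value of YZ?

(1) The observable IX averages to 0.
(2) The final state's coefficient on |00> equals sqrt(2)*(1 + I)/4.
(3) The probability of measuring |11> is 1/4.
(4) In the final state, YZ has expectation -1.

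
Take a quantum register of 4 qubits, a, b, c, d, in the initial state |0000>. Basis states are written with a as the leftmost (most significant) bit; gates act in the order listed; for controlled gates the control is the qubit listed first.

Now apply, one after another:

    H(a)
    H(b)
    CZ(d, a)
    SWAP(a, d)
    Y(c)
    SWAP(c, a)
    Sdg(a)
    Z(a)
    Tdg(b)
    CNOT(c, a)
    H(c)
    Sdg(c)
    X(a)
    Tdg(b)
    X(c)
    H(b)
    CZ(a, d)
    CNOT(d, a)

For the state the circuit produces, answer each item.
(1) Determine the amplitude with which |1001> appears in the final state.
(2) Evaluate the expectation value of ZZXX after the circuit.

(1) |1001> carries amplitude 1/4 + I/4 in the final state.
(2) The observable ZZXX averages to 0.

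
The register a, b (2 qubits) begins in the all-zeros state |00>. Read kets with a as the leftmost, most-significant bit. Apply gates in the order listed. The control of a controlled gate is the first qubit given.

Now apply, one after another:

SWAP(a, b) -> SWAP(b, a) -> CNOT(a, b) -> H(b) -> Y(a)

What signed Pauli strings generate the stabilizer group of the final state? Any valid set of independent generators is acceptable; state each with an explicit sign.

One valid set of independent stabilizer generators is +IX, -ZI (any independent generating set of the same group is equally correct).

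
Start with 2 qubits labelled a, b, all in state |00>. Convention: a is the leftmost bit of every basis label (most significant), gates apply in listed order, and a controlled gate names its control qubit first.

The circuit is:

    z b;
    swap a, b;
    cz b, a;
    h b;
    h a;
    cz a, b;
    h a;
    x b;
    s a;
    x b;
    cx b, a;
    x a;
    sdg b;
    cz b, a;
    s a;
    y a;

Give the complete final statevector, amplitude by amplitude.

The final amplitudes are sqrt(2)/2 on |00>, -sqrt(2)/2 on |01>, 0 on |10>, 0 on |11>.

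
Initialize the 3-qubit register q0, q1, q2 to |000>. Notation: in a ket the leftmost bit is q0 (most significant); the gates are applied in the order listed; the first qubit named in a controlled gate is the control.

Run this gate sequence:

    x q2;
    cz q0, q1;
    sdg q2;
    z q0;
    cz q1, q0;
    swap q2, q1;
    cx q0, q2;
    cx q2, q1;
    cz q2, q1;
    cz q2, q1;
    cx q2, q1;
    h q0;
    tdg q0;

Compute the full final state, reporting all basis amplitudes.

The final amplitudes are -sqrt(2)*I/2 on |010>, -sqrt(2)*exp(I*pi/4)/2 on |110>, and 0 on every other basis state.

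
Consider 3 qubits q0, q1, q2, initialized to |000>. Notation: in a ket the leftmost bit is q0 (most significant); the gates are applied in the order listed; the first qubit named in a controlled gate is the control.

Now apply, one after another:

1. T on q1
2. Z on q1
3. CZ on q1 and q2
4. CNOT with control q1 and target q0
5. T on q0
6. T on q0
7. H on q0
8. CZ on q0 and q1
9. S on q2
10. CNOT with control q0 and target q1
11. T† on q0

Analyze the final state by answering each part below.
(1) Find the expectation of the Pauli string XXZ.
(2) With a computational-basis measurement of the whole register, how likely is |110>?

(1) The observable XXZ averages to sqrt(2)/2.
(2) Outcome |110> occurs with probability 1/2.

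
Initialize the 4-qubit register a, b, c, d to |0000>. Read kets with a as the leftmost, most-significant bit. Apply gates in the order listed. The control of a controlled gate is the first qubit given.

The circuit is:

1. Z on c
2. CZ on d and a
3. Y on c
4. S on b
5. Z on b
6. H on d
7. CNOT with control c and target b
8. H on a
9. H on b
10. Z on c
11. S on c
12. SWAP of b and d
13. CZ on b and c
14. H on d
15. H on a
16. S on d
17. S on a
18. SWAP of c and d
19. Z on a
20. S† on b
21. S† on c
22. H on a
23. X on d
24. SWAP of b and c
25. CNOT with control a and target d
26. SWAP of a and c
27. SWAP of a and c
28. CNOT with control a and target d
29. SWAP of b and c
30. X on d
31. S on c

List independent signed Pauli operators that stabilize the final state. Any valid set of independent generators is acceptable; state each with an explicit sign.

One valid set of independent stabilizer generators is +XIII, +IYII, -IIZI, -IIIZ (any independent generating set of the same group is equally correct). Key observation: gates 23-30 undo each other exactly, leaving only the rest of the circuit to track.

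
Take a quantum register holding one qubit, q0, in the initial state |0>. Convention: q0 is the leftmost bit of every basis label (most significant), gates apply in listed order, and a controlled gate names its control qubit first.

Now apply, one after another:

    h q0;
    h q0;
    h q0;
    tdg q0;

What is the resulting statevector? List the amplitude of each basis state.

The final amplitudes are sqrt(2)/2 on |0>, -sqrt(2)*exp(3*I*pi/4)/2 on |1>. Key observation: gates 2-3 undo each other exactly, leaving only the rest of the circuit to track.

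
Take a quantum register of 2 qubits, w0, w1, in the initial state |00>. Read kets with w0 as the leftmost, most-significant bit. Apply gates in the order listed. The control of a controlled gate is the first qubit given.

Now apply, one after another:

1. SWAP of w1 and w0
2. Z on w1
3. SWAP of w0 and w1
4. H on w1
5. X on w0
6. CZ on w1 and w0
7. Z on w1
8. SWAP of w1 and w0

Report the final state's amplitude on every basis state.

After the circuit, the state carries amplitude 0 on |00>, sqrt(2)/2 on |01>, 0 on |10>, sqrt(2)/2 on |11>.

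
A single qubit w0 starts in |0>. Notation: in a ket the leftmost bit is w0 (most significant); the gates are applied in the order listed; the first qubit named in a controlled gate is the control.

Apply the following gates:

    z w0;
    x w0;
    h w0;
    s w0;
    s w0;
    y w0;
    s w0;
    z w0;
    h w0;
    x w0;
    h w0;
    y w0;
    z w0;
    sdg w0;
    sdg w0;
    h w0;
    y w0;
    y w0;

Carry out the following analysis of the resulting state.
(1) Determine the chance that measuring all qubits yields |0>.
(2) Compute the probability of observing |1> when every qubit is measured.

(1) Outcome |0> occurs with probability 1/2.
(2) The probability of measuring |1> is 1/2.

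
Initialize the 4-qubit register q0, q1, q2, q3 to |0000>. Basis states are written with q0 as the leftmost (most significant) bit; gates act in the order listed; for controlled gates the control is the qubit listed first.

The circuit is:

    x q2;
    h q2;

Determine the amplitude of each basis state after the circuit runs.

The resulting statevector has amplitude sqrt(2)/2 on |0000>, -sqrt(2)/2 on |0010>, and 0 on every other basis state.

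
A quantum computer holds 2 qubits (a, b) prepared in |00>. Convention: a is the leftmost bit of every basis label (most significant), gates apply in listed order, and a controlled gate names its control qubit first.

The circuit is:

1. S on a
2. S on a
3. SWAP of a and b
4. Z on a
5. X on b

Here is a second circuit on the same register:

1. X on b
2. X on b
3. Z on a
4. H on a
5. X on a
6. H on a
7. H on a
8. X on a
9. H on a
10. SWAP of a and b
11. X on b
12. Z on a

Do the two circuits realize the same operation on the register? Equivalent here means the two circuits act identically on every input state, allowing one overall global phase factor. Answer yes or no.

Yes — the two circuits implement the same unitary up to a global phase.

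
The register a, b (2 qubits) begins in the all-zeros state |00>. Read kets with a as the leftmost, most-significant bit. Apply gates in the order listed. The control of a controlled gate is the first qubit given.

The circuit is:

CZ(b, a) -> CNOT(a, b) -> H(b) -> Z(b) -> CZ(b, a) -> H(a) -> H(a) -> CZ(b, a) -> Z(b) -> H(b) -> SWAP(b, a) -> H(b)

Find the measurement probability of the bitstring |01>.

The probability of measuring |01> is 1/2. Key observation: the block from step 3 through step 10 cancels to the identity and can be dropped.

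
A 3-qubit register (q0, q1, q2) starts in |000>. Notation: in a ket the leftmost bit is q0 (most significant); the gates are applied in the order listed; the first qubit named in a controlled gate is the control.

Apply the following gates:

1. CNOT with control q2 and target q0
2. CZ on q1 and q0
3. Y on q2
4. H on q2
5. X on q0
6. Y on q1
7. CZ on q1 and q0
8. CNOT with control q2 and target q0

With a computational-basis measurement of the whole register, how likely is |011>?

A full measurement returns |011> with probability 1/2.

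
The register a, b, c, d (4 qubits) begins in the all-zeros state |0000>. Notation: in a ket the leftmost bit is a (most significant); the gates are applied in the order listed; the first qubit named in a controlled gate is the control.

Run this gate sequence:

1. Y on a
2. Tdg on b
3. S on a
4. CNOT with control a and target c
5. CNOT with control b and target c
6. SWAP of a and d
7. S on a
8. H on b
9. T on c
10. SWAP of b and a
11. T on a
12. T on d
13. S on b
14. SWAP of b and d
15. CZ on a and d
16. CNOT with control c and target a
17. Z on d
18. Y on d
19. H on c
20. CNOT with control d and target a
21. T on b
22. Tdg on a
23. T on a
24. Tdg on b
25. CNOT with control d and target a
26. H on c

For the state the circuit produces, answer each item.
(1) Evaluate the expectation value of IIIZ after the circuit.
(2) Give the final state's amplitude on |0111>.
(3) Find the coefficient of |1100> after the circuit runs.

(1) In the final state, IIIZ has expectation -1.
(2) The final state's coefficient on |0111> equals sqrt(2)*exp(I*pi/4)/2.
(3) The amplitude on |1100> is 0.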